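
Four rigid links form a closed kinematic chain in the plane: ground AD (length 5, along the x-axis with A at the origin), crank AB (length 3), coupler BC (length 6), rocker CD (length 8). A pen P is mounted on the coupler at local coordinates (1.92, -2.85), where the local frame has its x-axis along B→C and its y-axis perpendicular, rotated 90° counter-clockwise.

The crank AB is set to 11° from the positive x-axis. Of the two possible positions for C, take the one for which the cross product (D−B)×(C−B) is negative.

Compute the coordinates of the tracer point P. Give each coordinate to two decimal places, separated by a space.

A=(0,0), D=(5.00,0)
B = A + 3.00·(cos11°, sin11°) = (2.9449, 0.5724)
|BD| = 2.1334
circle(B,6.00) ∩ circle(D,8.00): a=-5.4958, h=2.4076
  candidates: C₊=(-1.7033,4.3664) cross=5.136; C₋=(-2.9954,-0.2722) cross=-5.136
  mode - wants cross < 0 → take C=(-2.9954,-0.2722) (cross=-5.136)
ex = (C−B)/|BC| = (-0.9900,-0.1408); ey = (0.1408,-0.9900)
P = B + 1.92·ex + -2.85·ey = (0.6428,3.1238)

0.64 3.12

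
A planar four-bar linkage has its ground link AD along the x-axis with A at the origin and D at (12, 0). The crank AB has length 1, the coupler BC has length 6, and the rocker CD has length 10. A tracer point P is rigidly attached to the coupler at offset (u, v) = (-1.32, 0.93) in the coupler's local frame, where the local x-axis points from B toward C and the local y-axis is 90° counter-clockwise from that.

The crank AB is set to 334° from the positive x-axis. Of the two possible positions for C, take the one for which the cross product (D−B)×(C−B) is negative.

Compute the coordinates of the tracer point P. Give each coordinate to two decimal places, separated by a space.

1.08 1.17

A=(0,0), D=(12.00,0)
B = A + 1.00·(cos334°, sin334°) = (0.8988, -0.4384)
|BD| = 11.1099
circle(B,6.00) ∩ circle(D,10.00): a=2.6746, h=5.3709
  candidates: C₊=(3.3594,5.0339) cross=59.670; C₋=(3.7832,-5.6995) cross=-59.670
  mode - wants cross < 0 → take C=(3.7832,-5.6995) (cross=-59.670)
ex = (C−B)/|BC| = (0.4807,-0.8769); ey = (0.8769,0.4807)
P = B + -1.32·ex + 0.93·ey = (1.0797,1.1662)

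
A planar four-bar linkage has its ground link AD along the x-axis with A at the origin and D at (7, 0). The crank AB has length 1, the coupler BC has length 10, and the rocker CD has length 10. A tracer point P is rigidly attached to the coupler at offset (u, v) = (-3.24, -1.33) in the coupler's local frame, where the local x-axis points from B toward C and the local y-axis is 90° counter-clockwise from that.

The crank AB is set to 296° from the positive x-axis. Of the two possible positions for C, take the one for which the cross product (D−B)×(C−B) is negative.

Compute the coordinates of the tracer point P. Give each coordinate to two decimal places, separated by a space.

A=(0,0), D=(7.00,0)
B = A + 1.00·(cos296°, sin296°) = (0.4384, -0.8988)
|BD| = 6.6229
circle(B,10.00) ∩ circle(D,10.00): a=3.3114, h=9.4358
  candidates: C₊=(2.4387,8.8991) cross=62.492; C₋=(4.9997,-9.7979) cross=-62.492
  mode - wants cross < 0 → take C=(4.9997,-9.7979) (cross=-62.492)
ex = (C−B)/|BC| = (0.4561,-0.8899); ey = (0.8899,0.4561)
P = B + -3.24·ex + -1.33·ey = (-2.2231,1.3779)

-2.22 1.38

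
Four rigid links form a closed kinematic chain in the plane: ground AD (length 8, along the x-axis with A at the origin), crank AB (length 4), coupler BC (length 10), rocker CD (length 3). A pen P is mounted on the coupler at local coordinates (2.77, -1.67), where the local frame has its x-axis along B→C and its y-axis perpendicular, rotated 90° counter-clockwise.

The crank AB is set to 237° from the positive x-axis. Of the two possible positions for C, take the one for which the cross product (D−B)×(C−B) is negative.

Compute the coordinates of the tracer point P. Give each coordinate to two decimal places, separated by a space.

0.65 -4.92

A=(0,0), D=(8.00,0)
B = A + 4.00·(cos237°, sin237°) = (-2.1786, -3.3547)
|BD| = 10.7171
circle(B,10.00) ∩ circle(D,3.00): a=9.6041, h=2.7859
  candidates: C₊=(6.0709,2.2975) cross=29.857; C₋=(7.8149,-2.9943) cross=-29.857
  mode - wants cross < 0 → take C=(7.8149,-2.9943) (cross=-29.857)
ex = (C−B)/|BC| = (0.9994,0.0360); ey = (-0.0360,0.9994)
P = B + 2.77·ex + -1.67·ey = (0.6498,-4.9238)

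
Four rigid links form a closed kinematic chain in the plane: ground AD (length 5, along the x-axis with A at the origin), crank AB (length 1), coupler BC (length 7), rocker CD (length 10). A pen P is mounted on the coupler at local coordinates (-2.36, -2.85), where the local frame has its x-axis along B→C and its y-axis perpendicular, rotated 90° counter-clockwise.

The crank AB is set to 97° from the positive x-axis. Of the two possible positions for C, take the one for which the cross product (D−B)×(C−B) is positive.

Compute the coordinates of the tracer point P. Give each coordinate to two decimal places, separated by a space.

3.03 -0.95

A=(0,0), D=(5.00,0)
B = A + 1.00·(cos97°, sin97°) = (-0.1219, 0.9925)
|BD| = 5.2172
circle(B,7.00) ∩ circle(D,10.00): a=-2.2791, h=6.6186
  candidates: C₊=(-1.1002,7.9238) cross=34.530; C₋=(-3.6186,-5.0715) cross=-34.530
  mode + wants cross > 0 → take C=(-1.1002,7.9238) (cross=34.530)
ex = (C−B)/|BC| = (-0.1398,0.9902); ey = (-0.9902,-0.1398)
P = B + -2.36·ex + -2.85·ey = (3.0300,-0.9460)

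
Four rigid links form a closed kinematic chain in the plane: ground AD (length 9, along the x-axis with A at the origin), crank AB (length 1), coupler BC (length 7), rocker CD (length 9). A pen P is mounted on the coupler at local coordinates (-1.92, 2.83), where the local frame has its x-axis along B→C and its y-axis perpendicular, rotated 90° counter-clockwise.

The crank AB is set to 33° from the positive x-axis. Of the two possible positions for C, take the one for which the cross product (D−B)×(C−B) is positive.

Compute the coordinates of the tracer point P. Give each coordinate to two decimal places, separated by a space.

A=(0,0), D=(9.00,0)
B = A + 1.00·(cos33°, sin33°) = (0.8387, 0.5446)
|BD| = 8.1795
circle(B,7.00) ∩ circle(D,9.00): a=2.1336, h=6.6669
  candidates: C₊=(3.4115,7.0547) cross=54.532; C₋=(2.5236,-6.2495) cross=-54.532
  mode + wants cross > 0 → take C=(3.4115,7.0547) (cross=54.532)
ex = (C−B)/|BC| = (0.3675,0.9300); ey = (-0.9300,0.3675)
P = B + -1.92·ex + 2.83·ey = (-2.4989,-0.2008)

-2.50 -0.20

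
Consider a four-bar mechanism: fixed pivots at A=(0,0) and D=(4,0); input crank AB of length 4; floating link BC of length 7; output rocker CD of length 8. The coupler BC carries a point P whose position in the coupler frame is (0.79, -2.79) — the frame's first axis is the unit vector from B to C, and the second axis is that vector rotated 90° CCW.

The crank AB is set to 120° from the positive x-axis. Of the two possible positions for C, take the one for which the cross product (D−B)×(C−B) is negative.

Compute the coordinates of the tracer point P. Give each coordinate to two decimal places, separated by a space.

A=(0,0), D=(4.00,0)
B = A + 4.00·(cos120°, sin120°) = (-2.0000, 3.4641)
|BD| = 6.9282
circle(B,7.00) ∩ circle(D,8.00): a=2.3816, h=6.5824
  candidates: C₊=(3.3537,7.9739) cross=45.604; C₋=(-3.2287,-3.4272) cross=-45.604
  mode - wants cross < 0 → take C=(-3.2287,-3.4272) (cross=-45.604)
ex = (C−B)/|BC| = (-0.1755,-0.9845); ey = (0.9845,-0.1755)
P = B + 0.79·ex + -2.79·ey = (-4.8854,3.1761)

-4.89 3.18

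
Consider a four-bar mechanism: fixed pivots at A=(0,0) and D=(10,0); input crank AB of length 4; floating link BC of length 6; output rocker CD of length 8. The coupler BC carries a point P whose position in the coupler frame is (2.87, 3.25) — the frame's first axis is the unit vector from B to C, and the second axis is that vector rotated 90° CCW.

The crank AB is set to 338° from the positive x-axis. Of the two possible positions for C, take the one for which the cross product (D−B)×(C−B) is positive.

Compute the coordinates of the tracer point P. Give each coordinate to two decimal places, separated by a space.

A=(0,0), D=(10.00,0)
B = A + 4.00·(cos338°, sin338°) = (3.7087, -1.4984)
|BD| = 6.4672
circle(B,6.00) ∩ circle(D,8.00): a=1.0689, h=5.9040
  candidates: C₊=(3.3806,4.4926) cross=38.183; C₋=(6.1165,-6.9941) cross=-38.183
  mode + wants cross > 0 → take C=(3.3806,4.4926) (cross=38.183)
ex = (C−B)/|BC| = (-0.0547,0.9985); ey = (-0.9985,-0.0547)
P = B + 2.87·ex + 3.25·ey = (0.3066,1.1895)

0.31 1.19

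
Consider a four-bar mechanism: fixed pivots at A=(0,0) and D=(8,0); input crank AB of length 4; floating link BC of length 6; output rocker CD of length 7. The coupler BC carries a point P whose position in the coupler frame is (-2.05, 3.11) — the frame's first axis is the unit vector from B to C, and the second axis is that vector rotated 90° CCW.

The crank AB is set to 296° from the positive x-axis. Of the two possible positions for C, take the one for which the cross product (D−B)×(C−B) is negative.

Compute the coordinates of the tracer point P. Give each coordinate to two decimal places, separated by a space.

A=(0,0), D=(8.00,0)
B = A + 4.00·(cos296°, sin296°) = (1.7535, -3.5952)
|BD| = 7.2072
circle(B,6.00) ∩ circle(D,7.00): a=2.7017, h=5.3573
  candidates: C₊=(1.4227,2.3957) cross=38.611; C₋=(6.7675,-6.8906) cross=-38.611
  mode - wants cross < 0 → take C=(6.7675,-6.8906) (cross=-38.611)
ex = (C−B)/|BC| = (0.8357,-0.5492); ey = (0.5492,0.8357)
P = B + -2.05·ex + 3.11·ey = (1.7485,0.1297)

1.75 0.13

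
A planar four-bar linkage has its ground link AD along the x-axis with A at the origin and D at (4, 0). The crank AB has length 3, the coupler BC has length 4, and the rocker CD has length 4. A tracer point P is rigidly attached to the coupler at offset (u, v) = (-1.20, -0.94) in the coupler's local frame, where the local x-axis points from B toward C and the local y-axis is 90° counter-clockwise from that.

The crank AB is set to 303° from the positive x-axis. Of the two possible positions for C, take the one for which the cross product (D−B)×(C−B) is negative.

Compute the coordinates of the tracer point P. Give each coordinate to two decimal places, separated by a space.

0.21 -3.05

A=(0,0), D=(4.00,0)
B = A + 3.00·(cos303°, sin303°) = (1.6339, -2.5160)
|BD| = 3.4538
circle(B,4.00) ∩ circle(D,4.00): a=1.7269, h=3.6080
  candidates: C₊=(0.1886,1.2137) cross=12.461; C₋=(5.4453,-3.7297) cross=-12.461
  mode - wants cross < 0 → take C=(5.4453,-3.7297) (cross=-12.461)
ex = (C−B)/|BC| = (0.9529,-0.3034); ey = (0.3034,0.9529)
P = B + -1.20·ex + -0.94·ey = (0.2053,-3.0476)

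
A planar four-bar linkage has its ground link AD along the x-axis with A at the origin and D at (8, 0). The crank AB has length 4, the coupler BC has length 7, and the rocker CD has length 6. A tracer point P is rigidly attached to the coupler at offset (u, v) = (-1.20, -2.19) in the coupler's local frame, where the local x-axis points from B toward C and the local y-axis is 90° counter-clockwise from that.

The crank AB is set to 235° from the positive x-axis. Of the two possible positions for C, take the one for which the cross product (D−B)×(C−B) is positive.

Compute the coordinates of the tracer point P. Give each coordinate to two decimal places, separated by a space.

A=(0,0), D=(8.00,0)
B = A + 4.00·(cos235°, sin235°) = (-2.2943, -3.2766)
|BD| = 10.8032
circle(B,7.00) ∩ circle(D,6.00): a=6.0033, h=3.6001
  candidates: C₊=(2.3343,1.9747) cross=38.893; C₋=(4.5181,-4.8863) cross=-38.893
  mode + wants cross > 0 → take C=(2.3343,1.9747) (cross=38.893)
ex = (C−B)/|BC| = (0.6612,0.7502); ey = (-0.7502,0.6612)
P = B + -1.20·ex + -2.19·ey = (-1.4449,-5.6249)

-1.44 -5.62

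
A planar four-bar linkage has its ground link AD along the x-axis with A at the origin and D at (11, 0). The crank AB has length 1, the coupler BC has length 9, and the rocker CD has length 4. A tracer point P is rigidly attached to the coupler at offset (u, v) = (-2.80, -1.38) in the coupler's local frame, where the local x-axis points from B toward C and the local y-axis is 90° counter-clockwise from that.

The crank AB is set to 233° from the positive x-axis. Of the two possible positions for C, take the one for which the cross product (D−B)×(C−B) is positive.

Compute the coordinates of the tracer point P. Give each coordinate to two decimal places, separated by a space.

-2.73 -3.09

A=(0,0), D=(11.00,0)
B = A + 1.00·(cos233°, sin233°) = (-0.6018, -0.7986)
|BD| = 11.6293
circle(B,9.00) ∩ circle(D,4.00): a=8.6093, h=2.6229
  candidates: C₊=(7.8070,2.4094) cross=30.503; C₋=(8.1673,-2.8241) cross=-30.503
  mode + wants cross > 0 → take C=(7.8070,2.4094) (cross=30.503)
ex = (C−B)/|BC| = (0.9343,0.3564); ey = (-0.3564,0.9343)
P = B + -2.80·ex + -1.38·ey = (-2.7260,-3.0860)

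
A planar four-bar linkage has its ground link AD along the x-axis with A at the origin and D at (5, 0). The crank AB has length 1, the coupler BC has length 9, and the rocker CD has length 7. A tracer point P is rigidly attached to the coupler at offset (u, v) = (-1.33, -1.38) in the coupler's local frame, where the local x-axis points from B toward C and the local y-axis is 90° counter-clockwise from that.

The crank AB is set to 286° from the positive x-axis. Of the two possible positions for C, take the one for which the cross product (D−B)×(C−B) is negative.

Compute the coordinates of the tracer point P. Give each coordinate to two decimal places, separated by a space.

-1.63 -1.20

A=(0,0), D=(5.00,0)
B = A + 1.00·(cos286°, sin286°) = (0.2756, -0.9613)
|BD| = 4.8212
circle(B,9.00) ∩ circle(D,7.00): a=5.7293, h=6.9408
  candidates: C₊=(4.5060,6.9825) cross=33.463; C₋=(7.2738,-6.6204) cross=-33.463
  mode - wants cross < 0 → take C=(7.2738,-6.6204) (cross=-33.463)
ex = (C−B)/|BC| = (0.7776,-0.6288); ey = (0.6288,0.7776)
P = B + -1.33·ex + -1.38·ey = (-1.6263,-1.1980)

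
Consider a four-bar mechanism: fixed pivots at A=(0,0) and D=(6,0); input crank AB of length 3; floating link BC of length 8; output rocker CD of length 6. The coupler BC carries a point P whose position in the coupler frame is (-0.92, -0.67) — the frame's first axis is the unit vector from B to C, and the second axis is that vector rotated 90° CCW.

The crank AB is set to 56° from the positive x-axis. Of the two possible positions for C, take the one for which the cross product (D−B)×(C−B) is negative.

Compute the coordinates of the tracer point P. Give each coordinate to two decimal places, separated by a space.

0.84 3.25

A=(0,0), D=(6.00,0)
B = A + 3.00·(cos56°, sin56°) = (1.6776, 2.4871)
|BD| = 4.9869
circle(B,8.00) ∩ circle(D,6.00): a=5.3008, h=5.9918
  candidates: C₊=(9.2604,5.0369) cross=29.880; C₋=(3.2838,-5.3500) cross=-29.880
  mode - wants cross < 0 → take C=(3.2838,-5.3500) (cross=-29.880)
ex = (C−B)/|BC| = (0.2008,-0.9796); ey = (0.9796,0.2008)
P = B + -0.92·ex + -0.67·ey = (0.8365,3.2539)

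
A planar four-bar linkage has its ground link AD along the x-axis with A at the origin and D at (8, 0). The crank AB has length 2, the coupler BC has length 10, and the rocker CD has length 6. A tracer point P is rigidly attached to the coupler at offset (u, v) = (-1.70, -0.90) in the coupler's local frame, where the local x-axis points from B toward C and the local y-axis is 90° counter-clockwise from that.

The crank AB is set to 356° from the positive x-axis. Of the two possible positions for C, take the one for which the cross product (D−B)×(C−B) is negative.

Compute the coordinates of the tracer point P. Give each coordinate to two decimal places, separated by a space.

A=(0,0), D=(8.00,0)
B = A + 2.00·(cos356°, sin356°) = (1.9951, -0.1395)
|BD| = 6.0065
circle(B,10.00) ∩ circle(D,6.00): a=8.3308, h=5.5315
  candidates: C₊=(10.1952,5.5840) cross=33.225; C₋=(10.4522,-5.4760) cross=-33.225
  mode - wants cross < 0 → take C=(10.4522,-5.4760) (cross=-33.225)
ex = (C−B)/|BC| = (0.8457,-0.5337); ey = (0.5337,0.8457)
P = B + -1.70·ex + -0.90·ey = (0.0771,0.0066)

0.08 0.01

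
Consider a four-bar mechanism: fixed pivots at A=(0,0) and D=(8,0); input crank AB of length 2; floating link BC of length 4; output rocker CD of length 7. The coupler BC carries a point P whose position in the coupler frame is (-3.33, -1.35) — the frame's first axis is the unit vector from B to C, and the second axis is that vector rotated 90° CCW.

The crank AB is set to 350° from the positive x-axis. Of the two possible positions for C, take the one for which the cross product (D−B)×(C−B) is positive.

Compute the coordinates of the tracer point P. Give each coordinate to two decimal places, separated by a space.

3.27 -3.70

A=(0,0), D=(8.00,0)
B = A + 2.00·(cos350°, sin350°) = (1.9696, -0.3473)
|BD| = 6.0404
circle(B,4.00) ∩ circle(D,7.00): a=0.2886, h=3.9896
  candidates: C₊=(2.0283,3.6523) cross=24.099; C₋=(2.4871,-4.3137) cross=-24.099
  mode + wants cross > 0 → take C=(2.0283,3.6523) (cross=24.099)
ex = (C−B)/|BC| = (0.0147,0.9999); ey = (-0.9999,0.0147)
P = B + -3.33·ex + -1.35·ey = (3.2706,-3.6968)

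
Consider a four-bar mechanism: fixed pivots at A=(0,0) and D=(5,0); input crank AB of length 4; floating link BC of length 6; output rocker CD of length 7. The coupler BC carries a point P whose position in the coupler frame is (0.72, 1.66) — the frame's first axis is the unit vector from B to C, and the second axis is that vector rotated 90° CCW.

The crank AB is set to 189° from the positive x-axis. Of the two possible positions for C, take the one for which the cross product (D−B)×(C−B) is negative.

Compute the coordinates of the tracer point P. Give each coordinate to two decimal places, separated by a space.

-2.24 -0.03

A=(0,0), D=(5.00,0)
B = A + 4.00·(cos189°, sin189°) = (-3.9508, -0.6257)
|BD| = 8.9726
circle(B,6.00) ∩ circle(D,7.00): a=3.7619, h=4.6742
  candidates: C₊=(-0.5240,4.2994) cross=41.940; C₋=(0.1279,-5.0262) cross=-41.940
  mode - wants cross < 0 → take C=(0.1279,-5.0262) (cross=-41.940)
ex = (C−B)/|BC| = (0.6798,-0.7334); ey = (0.7334,0.6798)
P = B + 0.72·ex + 1.66·ey = (-2.2438,-0.0254)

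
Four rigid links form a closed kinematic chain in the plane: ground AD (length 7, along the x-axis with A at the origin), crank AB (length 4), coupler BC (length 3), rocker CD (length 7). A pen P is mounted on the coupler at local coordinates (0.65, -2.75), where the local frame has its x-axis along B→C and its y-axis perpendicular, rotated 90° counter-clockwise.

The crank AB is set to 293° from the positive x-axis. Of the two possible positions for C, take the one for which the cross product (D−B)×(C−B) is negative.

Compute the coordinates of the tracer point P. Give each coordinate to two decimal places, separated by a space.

A=(0,0), D=(7.00,0)
B = A + 4.00·(cos293°, sin293°) = (1.5629, -3.6820)
|BD| = 6.5665
circle(B,3.00) ∩ circle(D,7.00): a=0.2375, h=2.9906
  candidates: C₊=(0.0827,-1.0726) cross=19.638; C₋=(3.4365,-6.0251) cross=-19.638
  mode - wants cross < 0 → take C=(3.4365,-6.0251) (cross=-19.638)
ex = (C−B)/|BC| = (0.6245,-0.7810); ey = (0.7810,0.6245)
P = B + 0.65·ex + -2.75·ey = (-0.1789,-5.9071)

-0.18 -5.91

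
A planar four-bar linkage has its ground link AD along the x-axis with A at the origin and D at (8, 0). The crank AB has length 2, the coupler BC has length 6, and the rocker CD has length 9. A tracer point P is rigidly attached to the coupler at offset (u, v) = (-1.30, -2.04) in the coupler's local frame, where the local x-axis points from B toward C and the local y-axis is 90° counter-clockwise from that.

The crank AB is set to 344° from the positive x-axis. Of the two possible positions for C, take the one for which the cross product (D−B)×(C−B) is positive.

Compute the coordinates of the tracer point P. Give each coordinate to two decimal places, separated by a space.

A=(0,0), D=(8.00,0)
B = A + 2.00·(cos344°, sin344°) = (1.9225, -0.5513)
|BD| = 6.1024
circle(B,6.00) ∩ circle(D,9.00): a=-0.6358, h=5.9662
  candidates: C₊=(0.7503,5.3331) cross=36.408; C₋=(1.8282,-6.5505) cross=-36.408
  mode + wants cross > 0 → take C=(0.7503,5.3331) (cross=36.408)
ex = (C−B)/|BC| = (-0.1954,0.9807); ey = (-0.9807,-0.1954)
P = B + -1.30·ex + -2.04·ey = (4.1772,-1.4277)

4.18 -1.43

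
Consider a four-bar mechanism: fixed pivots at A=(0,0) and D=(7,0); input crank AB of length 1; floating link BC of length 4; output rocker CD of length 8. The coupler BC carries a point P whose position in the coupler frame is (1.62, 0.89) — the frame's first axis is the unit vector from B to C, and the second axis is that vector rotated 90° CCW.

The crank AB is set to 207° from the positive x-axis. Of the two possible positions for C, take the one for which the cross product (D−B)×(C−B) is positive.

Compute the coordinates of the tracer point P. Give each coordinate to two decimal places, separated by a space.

A=(0,0), D=(7.00,0)
B = A + 1.00·(cos207°, sin207°) = (-0.8910, -0.4540)
|BD| = 7.9041
circle(B,4.00) ∩ circle(D,8.00): a=0.9156, h=3.8938
  candidates: C₊=(-0.2006,3.4860) cross=30.777; C₋=(0.2467,-4.2888) cross=-30.777
  mode + wants cross > 0 → take C=(-0.2006,3.4860) (cross=30.777)
ex = (C−B)/|BC| = (0.1726,0.9850); ey = (-0.9850,0.1726)
P = B + 1.62·ex + 0.89·ey = (-1.4880,1.2953)

-1.49 1.30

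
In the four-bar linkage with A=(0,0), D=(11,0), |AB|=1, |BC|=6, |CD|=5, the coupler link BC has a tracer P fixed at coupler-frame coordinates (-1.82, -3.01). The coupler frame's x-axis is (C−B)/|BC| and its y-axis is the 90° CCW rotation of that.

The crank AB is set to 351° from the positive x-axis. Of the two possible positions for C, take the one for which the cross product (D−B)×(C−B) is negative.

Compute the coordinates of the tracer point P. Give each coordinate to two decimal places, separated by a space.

A=(0,0), D=(11.00,0)
B = A + 1.00·(cos351°, sin351°) = (0.9877, -0.1564)
|BD| = 10.0135
circle(B,6.00) ∩ circle(D,5.00): a=5.5560, h=2.2651
  candidates: C₊=(6.5076,2.1952) cross=22.681; C₋=(6.5784,-2.3344) cross=-22.681
  mode - wants cross < 0 → take C=(6.5784,-2.3344) (cross=-22.681)
ex = (C−B)/|BC| = (0.9318,-0.3630); ey = (0.3630,0.9318)
P = B + -1.82·ex + -3.01·ey = (-1.8008,-2.3005)

-1.80 -2.30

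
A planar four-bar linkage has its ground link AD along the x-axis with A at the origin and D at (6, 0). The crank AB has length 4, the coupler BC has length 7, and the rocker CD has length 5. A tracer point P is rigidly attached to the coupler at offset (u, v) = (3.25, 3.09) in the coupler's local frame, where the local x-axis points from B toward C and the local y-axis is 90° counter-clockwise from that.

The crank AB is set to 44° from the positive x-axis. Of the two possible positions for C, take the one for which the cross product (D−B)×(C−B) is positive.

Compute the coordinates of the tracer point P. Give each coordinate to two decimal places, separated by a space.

5.95 6.05

A=(0,0), D=(6.00,0)
B = A + 4.00·(cos44°, sin44°) = (2.8774, 2.7786)
|BD| = 4.1799
circle(B,7.00) ∩ circle(D,5.00): a=4.9608, h=4.9386
  candidates: C₊=(9.8664,3.1703) cross=20.643; C₋=(3.3004,-4.2086) cross=-20.643
  mode + wants cross > 0 → take C=(9.8664,3.1703) (cross=20.643)
ex = (C−B)/|BC| = (0.9984,0.0560); ey = (-0.0560,0.9984)
P = B + 3.25·ex + 3.09·ey = (5.9494,6.0457)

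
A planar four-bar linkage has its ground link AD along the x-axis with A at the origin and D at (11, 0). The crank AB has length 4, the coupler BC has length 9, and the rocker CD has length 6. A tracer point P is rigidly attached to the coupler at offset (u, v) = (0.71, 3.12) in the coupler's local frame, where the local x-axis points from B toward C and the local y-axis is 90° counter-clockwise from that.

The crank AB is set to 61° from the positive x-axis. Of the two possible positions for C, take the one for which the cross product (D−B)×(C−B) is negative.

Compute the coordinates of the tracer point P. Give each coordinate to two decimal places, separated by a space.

A=(0,0), D=(11.00,0)
B = A + 4.00·(cos61°, sin61°) = (1.9392, 3.4985)
|BD| = 9.7127
circle(B,9.00) ∩ circle(D,6.00): a=7.1729, h=5.4359
  candidates: C₊=(10.5887,5.9859) cross=52.798; C₋=(6.6727,-4.1562) cross=-52.798
  mode - wants cross < 0 → take C=(6.6727,-4.1562) (cross=-52.798)
ex = (C−B)/|BC| = (0.5259,-0.8505); ey = (0.8505,0.5259)
P = B + 0.71·ex + 3.12·ey = (4.9663,4.5355)

4.97 4.54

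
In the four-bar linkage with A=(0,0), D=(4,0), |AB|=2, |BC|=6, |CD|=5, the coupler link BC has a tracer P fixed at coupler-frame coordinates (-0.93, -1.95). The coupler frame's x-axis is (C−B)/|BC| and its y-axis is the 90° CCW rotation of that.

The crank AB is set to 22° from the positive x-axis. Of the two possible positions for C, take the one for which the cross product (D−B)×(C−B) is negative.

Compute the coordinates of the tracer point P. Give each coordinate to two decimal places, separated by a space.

A=(0,0), D=(4.00,0)
B = A + 2.00·(cos22°, sin22°) = (1.8544, 0.7492)
|BD| = 2.2727
circle(B,6.00) ∩ circle(D,5.00): a=3.5564, h=4.8324
  candidates: C₊=(6.8050,4.1391) cross=10.982; C₋=(3.6189,-4.9855) cross=-10.982
  mode - wants cross < 0 → take C=(3.6189,-4.9855) (cross=-10.982)
ex = (C−B)/|BC| = (0.2941,-0.9558); ey = (0.9558,0.2941)
P = B + -0.93·ex + -1.95·ey = (-0.2829,1.0646)

-0.28 1.06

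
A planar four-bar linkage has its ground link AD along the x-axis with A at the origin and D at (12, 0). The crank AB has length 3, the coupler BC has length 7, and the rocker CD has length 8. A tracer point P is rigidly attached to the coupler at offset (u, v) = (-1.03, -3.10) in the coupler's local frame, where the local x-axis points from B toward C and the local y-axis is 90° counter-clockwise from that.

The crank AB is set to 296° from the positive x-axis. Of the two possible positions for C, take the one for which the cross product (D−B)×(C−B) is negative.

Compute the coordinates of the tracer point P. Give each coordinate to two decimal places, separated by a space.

A=(0,0), D=(12.00,0)
B = A + 3.00·(cos296°, sin296°) = (1.3151, -2.6964)
|BD| = 11.0199
circle(B,7.00) ∩ circle(D,8.00): a=4.8293, h=5.0673
  candidates: C₊=(4.7578,3.3985) cross=55.841; C₋=(7.2375,-6.4280) cross=-55.841
  mode - wants cross < 0 → take C=(7.2375,-6.4280) (cross=-55.841)
ex = (C−B)/|BC| = (0.8461,-0.5331); ey = (0.5331,0.8461)
P = B + -1.03·ex + -3.10·ey = (-1.2089,-4.7701)

-1.21 -4.77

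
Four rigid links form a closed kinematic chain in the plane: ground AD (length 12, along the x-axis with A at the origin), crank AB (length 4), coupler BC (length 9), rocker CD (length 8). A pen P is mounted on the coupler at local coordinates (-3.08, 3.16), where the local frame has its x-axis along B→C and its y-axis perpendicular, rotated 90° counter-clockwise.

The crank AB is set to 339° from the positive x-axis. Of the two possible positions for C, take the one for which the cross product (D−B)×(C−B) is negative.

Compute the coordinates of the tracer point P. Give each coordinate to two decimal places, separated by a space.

A=(0,0), D=(12.00,0)
B = A + 4.00·(cos339°, sin339°) = (3.7343, -1.4335)
|BD| = 8.3891
circle(B,9.00) ∩ circle(D,8.00): a=5.2078, h=7.3403
  candidates: C₊=(7.6112,6.6887) cross=61.578; C₋=(10.1197,-7.7759) cross=-61.578
  mode - wants cross < 0 → take C=(10.1197,-7.7759) (cross=-61.578)
ex = (C−B)/|BC| = (0.7095,-0.7047); ey = (0.7047,0.7095)
P = B + -3.08·ex + 3.16·ey = (3.7760,2.9790)

3.78 2.98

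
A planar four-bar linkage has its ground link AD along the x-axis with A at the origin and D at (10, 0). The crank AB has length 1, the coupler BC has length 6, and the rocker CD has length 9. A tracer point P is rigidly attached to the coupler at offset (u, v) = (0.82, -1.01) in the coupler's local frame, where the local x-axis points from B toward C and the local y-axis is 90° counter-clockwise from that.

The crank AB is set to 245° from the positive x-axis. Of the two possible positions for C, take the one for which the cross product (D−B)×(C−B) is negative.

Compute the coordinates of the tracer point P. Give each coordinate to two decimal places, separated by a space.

A=(0,0), D=(10.00,0)
B = A + 1.00·(cos245°, sin245°) = (-0.4226, -0.9063)
|BD| = 10.4619
circle(B,6.00) ∩ circle(D,9.00): a=3.0803, h=5.1489
  candidates: C₊=(2.2001,4.4901) cross=53.868; C₋=(3.0922,-5.7690) cross=-53.868
  mode - wants cross < 0 → take C=(3.0922,-5.7690) (cross=-53.868)
ex = (C−B)/|BC| = (0.5858,-0.8105); ey = (0.8105,0.5858)
P = B + 0.82·ex + -1.01·ey = (-0.7608,-2.1625)

-0.76 -2.16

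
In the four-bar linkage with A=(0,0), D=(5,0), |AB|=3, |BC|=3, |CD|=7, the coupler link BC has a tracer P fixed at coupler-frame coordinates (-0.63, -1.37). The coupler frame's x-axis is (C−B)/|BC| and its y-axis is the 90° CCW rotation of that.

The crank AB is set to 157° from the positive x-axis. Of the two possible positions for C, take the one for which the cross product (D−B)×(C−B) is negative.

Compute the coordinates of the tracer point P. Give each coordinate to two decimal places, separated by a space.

A=(0,0), D=(5.00,0)
B = A + 3.00·(cos157°, sin157°) = (-2.7615, 1.1722)
|BD| = 7.8495
circle(B,3.00) ∩ circle(D,7.00): a=1.3768, h=2.6654
  candidates: C₊=(-1.0021,3.6021) cross=20.922; C₋=(-1.7981,-1.6689) cross=-20.922
  mode - wants cross < 0 → take C=(-1.7981,-1.6689) (cross=-20.922)
ex = (C−B)/|BC| = (0.3211,-0.9470); ey = (0.9470,0.3211)
P = B + -0.63·ex + -1.37·ey = (-4.2613,1.3289)

-4.26 1.33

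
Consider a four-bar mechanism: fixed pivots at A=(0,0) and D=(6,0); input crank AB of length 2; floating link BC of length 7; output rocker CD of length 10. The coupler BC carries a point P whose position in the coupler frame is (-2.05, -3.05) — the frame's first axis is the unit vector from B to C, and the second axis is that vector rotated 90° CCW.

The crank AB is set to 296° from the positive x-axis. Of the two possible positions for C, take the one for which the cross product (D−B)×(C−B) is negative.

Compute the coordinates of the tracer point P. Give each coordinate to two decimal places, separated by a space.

-2.27 0.10

A=(0,0), D=(6.00,0)
B = A + 2.00·(cos296°, sin296°) = (0.8767, -1.7976)
|BD| = 5.4295
circle(B,7.00) ∩ circle(D,10.00): a=-1.9819, h=6.7136
  candidates: C₊=(-3.2161,3.8812) cross=36.451; C₋=(1.2294,-8.7887) cross=-36.451
  mode - wants cross < 0 → take C=(1.2294,-8.7887) (cross=-36.451)
ex = (C−B)/|BC| = (0.0504,-0.9987); ey = (0.9987,0.0504)
P = B + -2.05·ex + -3.05·ey = (-2.2727,0.0962)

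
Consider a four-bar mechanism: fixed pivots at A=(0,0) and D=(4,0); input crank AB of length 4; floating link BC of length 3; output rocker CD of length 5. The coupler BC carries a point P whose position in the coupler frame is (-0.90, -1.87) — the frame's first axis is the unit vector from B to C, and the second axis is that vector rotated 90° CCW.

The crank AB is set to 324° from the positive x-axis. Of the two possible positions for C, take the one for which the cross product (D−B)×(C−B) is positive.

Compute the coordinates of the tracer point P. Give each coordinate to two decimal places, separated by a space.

3.30 -0.28

A=(0,0), D=(4.00,0)
B = A + 4.00·(cos324°, sin324°) = (3.2361, -2.3511)
|BD| = 2.4721
circle(B,3.00) ∩ circle(D,5.00): a=-2.0000, h=2.2361
  candidates: C₊=(0.4914,-3.5623) cross=5.528; C₋=(4.7447,-4.9442) cross=-5.528
  mode + wants cross > 0 → take C=(0.4914,-3.5623) (cross=5.528)
ex = (C−B)/|BC| = (-0.9149,-0.4037); ey = (0.4037,-0.9149)
P = B + -0.90·ex + -1.87·ey = (3.3045,-0.2770)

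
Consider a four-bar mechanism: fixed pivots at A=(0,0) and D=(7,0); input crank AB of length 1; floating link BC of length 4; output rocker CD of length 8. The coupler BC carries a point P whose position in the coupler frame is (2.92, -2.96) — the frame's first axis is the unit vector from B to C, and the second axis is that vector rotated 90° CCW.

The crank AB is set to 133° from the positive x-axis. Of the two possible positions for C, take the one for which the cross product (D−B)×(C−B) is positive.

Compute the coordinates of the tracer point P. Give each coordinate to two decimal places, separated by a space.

2.98 2.71

A=(0,0), D=(7.00,0)
B = A + 1.00·(cos133°, sin133°) = (-0.6820, 0.7314)
|BD| = 7.7167
circle(B,4.00) ∩ circle(D,8.00): a=0.7482, h=3.9294
  candidates: C₊=(0.4353,4.5721) cross=30.322; C₋=(-0.3095,-3.2513) cross=-30.322
  mode + wants cross > 0 → take C=(0.4353,4.5721) (cross=30.322)
ex = (C−B)/|BC| = (0.2793,0.9602); ey = (-0.9602,0.2793)
P = B + 2.92·ex + -2.96·ey = (2.9758,2.7083)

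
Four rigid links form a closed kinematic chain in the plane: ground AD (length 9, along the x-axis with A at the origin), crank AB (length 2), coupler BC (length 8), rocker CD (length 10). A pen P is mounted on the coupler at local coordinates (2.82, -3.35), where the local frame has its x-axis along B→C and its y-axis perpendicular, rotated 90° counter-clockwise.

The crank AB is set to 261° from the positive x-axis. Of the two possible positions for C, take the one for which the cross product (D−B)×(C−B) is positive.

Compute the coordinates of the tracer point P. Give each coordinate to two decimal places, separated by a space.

3.44 0.28

A=(0,0), D=(9.00,0)
B = A + 2.00·(cos261°, sin261°) = (-0.3129, -1.9754)
|BD| = 9.5201
circle(B,8.00) ∩ circle(D,10.00): a=2.8693, h=7.4677
  candidates: C₊=(0.9444,5.9252) cross=71.093; C₋=(4.0435,-8.6852) cross=-71.093
  mode + wants cross > 0 → take C=(0.9444,5.9252) (cross=71.093)
ex = (C−B)/|BC| = (0.1572,0.9876); ey = (-0.9876,0.1572)
P = B + 2.82·ex + -3.35·ey = (3.4387,0.2831)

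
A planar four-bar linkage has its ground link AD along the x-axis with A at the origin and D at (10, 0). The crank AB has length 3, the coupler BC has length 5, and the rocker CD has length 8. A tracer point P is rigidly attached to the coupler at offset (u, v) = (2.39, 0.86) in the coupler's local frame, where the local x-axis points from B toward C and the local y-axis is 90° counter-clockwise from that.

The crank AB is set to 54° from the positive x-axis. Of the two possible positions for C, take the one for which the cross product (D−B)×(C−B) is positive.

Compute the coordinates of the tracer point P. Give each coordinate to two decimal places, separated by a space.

2.65 4.81

A=(0,0), D=(10.00,0)
B = A + 3.00·(cos54°, sin54°) = (1.7634, 2.4271)
|BD| = 8.5868
circle(B,5.00) ∩ circle(D,8.00): a=2.0225, h=4.5727
  candidates: C₊=(4.9958,6.2417) cross=39.265; C₋=(2.4109,-2.5308) cross=-39.265
  mode + wants cross > 0 → take C=(4.9958,6.2417) (cross=39.265)
ex = (C−B)/|BC| = (0.6465,0.7629); ey = (-0.7629,0.6465)
P = B + 2.39·ex + 0.86·ey = (2.6524,4.8064)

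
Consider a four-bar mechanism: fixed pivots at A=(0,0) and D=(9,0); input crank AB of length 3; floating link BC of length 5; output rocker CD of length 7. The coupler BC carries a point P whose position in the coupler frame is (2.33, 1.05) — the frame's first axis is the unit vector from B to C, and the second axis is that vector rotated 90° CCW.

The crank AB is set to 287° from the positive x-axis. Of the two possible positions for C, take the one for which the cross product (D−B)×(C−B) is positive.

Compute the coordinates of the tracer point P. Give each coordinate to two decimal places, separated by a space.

A=(0,0), D=(9.00,0)
B = A + 3.00·(cos287°, sin287°) = (0.8771, -2.8689)
|BD| = 8.6146
circle(B,5.00) ∩ circle(D,7.00): a=2.9143, h=4.0628
  candidates: C₊=(2.2721,1.9326) cross=35.000; C₋=(4.9781,-5.7293) cross=-35.000
  mode + wants cross > 0 → take C=(2.2721,1.9326) (cross=35.000)
ex = (C−B)/|BC| = (0.2790,0.9603); ey = (-0.9603,0.2790)
P = B + 2.33·ex + 1.05·ey = (0.5188,-0.3385)

0.52 -0.34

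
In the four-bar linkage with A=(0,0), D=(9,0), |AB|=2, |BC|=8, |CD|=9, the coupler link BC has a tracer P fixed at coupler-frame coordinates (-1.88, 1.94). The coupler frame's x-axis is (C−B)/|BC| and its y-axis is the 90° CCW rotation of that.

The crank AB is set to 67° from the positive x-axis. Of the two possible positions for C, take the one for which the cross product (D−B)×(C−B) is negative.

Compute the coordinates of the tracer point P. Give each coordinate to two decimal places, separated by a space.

A=(0,0), D=(9.00,0)
B = A + 2.00·(cos67°, sin67°) = (0.7815, 1.8410)
|BD| = 8.4222
circle(B,8.00) ∩ circle(D,9.00): a=3.2019, h=7.3313
  candidates: C₊=(5.5084,8.2951) cross=61.746; C₋=(2.3034,-6.0129) cross=-61.746
  mode - wants cross < 0 → take C=(2.3034,-6.0129) (cross=-61.746)
ex = (C−B)/|BC| = (0.1902,-0.9817); ey = (0.9817,0.1902)
P = B + -1.88·ex + 1.94·ey = (2.3284,4.0557)

2.33 4.06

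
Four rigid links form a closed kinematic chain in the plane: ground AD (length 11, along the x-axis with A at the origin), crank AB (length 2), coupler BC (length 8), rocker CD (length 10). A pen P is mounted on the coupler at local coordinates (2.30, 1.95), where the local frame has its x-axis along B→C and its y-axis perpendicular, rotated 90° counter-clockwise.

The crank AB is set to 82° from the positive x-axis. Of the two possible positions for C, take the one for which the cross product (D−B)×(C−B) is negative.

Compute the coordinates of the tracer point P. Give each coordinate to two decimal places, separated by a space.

2.84 0.39

A=(0,0), D=(11.00,0)
B = A + 2.00·(cos82°, sin82°) = (0.2783, 1.9805)
|BD| = 10.9030
circle(B,8.00) ∩ circle(D,10.00): a=3.8006, h=7.0396
  candidates: C₊=(5.2945,8.2126) cross=76.753; C₋=(2.7370,-5.6323) cross=-76.753
  mode - wants cross < 0 → take C=(2.7370,-5.6323) (cross=-76.753)
ex = (C−B)/|BC| = (0.3073,-0.9516); ey = (0.9516,0.3073)
P = B + 2.30·ex + 1.95·ey = (2.8408,0.3911)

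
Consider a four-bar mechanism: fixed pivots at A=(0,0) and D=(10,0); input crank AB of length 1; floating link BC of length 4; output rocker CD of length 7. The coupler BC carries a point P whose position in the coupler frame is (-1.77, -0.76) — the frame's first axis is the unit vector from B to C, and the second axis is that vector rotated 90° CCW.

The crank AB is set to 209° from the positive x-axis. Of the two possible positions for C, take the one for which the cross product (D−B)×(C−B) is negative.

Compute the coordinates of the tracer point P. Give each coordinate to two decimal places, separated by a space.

-2.74 -0.98

A=(0,0), D=(10.00,0)
B = A + 1.00·(cos209°, sin209°) = (-0.8746, -0.4848)
|BD| = 10.8854
circle(B,4.00) ∩ circle(D,7.00): a=3.9269, h=0.7611
  candidates: C₊=(3.0145,0.4504) cross=8.285; C₋=(3.0823,-1.0703) cross=-8.285
  mode - wants cross < 0 → take C=(3.0823,-1.0703) (cross=-8.285)
ex = (C−B)/|BC| = (0.9892,-0.1464); ey = (0.1464,0.9892)
P = B + -1.77·ex + -0.76·ey = (-2.7368,-0.9776)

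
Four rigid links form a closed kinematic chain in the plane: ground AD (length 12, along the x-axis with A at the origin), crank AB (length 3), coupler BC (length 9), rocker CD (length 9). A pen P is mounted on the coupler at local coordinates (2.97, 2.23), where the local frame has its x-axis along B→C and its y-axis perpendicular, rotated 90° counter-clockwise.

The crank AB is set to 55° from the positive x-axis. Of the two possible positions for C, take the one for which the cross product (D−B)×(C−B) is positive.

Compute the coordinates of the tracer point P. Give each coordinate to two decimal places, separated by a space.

A=(0,0), D=(12.00,0)
B = A + 3.00·(cos55°, sin55°) = (1.7207, 2.4575)
|BD| = 10.5689
circle(B,9.00) ∩ circle(D,9.00): a=5.2845, h=7.2852
  candidates: C₊=(8.5543,8.3143) cross=76.997; C₋=(5.1664,-5.8568) cross=-76.997
  mode + wants cross > 0 → take C=(8.5543,8.3143) (cross=76.997)
ex = (C−B)/|BC| = (0.7593,0.6508); ey = (-0.6508,0.7593)
P = B + 2.97·ex + 2.23·ey = (2.5246,6.0834)

2.52 6.08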